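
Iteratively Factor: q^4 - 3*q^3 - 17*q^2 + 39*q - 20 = (q + 4)*(q^3 - 7*q^2 + 11*q - 5) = (q - 1)*(q + 4)*(q^2 - 6*q + 5) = (q - 1)^2*(q + 4)*(q - 5)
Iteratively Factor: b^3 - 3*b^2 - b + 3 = (b - 1)*(b^2 - 2*b - 3) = (b - 1)*(b + 1)*(b - 3)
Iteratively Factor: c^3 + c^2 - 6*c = (c)*(c^2 + c - 6) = c*(c - 2)*(c + 3)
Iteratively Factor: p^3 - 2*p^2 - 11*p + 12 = (p + 3)*(p^2 - 5*p + 4) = (p - 4)*(p + 3)*(p - 1)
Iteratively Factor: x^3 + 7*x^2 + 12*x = (x + 3)*(x^2 + 4*x) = x*(x + 3)*(x + 4)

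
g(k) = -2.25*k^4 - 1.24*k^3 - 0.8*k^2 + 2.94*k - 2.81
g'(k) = -9.0*k^3 - 3.72*k^2 - 1.6*k + 2.94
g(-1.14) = -9.16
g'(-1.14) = 13.26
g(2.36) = -86.42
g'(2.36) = -139.85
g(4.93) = -1485.48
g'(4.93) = -1173.77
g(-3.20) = -215.71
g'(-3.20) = 264.88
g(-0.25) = -3.58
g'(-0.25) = 3.25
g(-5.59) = -2024.64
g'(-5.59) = 1467.73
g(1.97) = -43.49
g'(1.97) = -83.46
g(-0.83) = -6.16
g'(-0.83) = 6.85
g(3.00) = -216.92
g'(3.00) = -278.34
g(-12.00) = -44666.57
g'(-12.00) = 15038.46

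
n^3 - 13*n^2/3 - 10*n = n*(n - 6)*(n + 5/3)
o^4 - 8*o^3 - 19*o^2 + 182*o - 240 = (o - 8)*(o - 3)*(o - 2)*(o + 5)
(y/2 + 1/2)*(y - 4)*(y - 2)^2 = y^4/2 - 7*y^3/2 + 6*y^2 + 2*y - 8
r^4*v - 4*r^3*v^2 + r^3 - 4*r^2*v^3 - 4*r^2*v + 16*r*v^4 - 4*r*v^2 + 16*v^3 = (r - 4*v)*(r - 2*v)*(r + 2*v)*(r*v + 1)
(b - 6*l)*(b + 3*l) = b^2 - 3*b*l - 18*l^2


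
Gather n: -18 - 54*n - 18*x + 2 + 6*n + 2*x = -48*n - 16*x - 16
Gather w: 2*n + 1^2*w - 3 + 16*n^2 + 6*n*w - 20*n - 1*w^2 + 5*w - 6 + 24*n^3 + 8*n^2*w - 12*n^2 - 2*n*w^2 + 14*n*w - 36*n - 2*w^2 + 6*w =24*n^3 + 4*n^2 - 54*n + w^2*(-2*n - 3) + w*(8*n^2 + 20*n + 12) - 9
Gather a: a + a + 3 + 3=2*a + 6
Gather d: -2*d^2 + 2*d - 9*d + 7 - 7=-2*d^2 - 7*d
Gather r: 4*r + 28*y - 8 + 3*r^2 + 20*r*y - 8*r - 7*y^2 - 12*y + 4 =3*r^2 + r*(20*y - 4) - 7*y^2 + 16*y - 4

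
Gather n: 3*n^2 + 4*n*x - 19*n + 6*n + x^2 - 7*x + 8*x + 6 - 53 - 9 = 3*n^2 + n*(4*x - 13) + x^2 + x - 56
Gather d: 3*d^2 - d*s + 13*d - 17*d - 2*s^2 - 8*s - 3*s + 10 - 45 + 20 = 3*d^2 + d*(-s - 4) - 2*s^2 - 11*s - 15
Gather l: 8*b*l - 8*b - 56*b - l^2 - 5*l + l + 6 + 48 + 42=-64*b - l^2 + l*(8*b - 4) + 96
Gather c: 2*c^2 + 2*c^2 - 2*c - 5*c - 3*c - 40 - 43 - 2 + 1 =4*c^2 - 10*c - 84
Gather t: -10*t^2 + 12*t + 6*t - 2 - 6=-10*t^2 + 18*t - 8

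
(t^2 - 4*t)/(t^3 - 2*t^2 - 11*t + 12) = t/(t^2 + 2*t - 3)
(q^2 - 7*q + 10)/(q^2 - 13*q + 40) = (q - 2)/(q - 8)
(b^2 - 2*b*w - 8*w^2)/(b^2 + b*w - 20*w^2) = (b + 2*w)/(b + 5*w)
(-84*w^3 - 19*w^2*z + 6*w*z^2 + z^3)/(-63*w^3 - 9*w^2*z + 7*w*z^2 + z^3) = (-4*w + z)/(-3*w + z)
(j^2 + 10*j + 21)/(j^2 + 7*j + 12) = (j + 7)/(j + 4)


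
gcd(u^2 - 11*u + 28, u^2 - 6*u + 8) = u - 4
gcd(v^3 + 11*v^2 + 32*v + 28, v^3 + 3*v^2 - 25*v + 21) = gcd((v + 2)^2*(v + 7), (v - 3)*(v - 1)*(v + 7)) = v + 7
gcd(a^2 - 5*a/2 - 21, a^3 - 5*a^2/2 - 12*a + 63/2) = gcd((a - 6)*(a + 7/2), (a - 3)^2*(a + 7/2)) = a + 7/2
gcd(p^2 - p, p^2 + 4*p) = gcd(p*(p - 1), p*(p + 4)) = p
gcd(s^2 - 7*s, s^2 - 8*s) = s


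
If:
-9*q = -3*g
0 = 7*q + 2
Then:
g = -6/7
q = -2/7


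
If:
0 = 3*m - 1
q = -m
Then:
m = 1/3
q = -1/3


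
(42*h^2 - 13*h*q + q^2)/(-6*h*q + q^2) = (-7*h + q)/q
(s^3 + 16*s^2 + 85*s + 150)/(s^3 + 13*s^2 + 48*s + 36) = (s^2 + 10*s + 25)/(s^2 + 7*s + 6)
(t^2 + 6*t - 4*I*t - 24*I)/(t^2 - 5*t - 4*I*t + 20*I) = (t + 6)/(t - 5)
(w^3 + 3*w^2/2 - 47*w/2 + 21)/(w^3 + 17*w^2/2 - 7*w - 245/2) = (w^2 + 5*w - 6)/(w^2 + 12*w + 35)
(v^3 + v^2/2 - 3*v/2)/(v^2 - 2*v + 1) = v*(2*v + 3)/(2*(v - 1))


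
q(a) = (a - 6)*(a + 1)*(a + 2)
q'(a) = (a - 6)*(a + 1) + (a - 6)*(a + 2) + (a + 1)*(a + 2)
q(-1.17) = 1.01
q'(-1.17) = -4.87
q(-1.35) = 1.67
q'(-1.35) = -2.43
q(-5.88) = -224.94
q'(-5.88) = 123.00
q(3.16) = -60.96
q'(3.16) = -5.00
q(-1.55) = 1.87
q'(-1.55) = 0.51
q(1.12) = -32.28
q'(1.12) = -18.96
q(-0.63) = -3.36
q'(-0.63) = -11.03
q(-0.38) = -6.41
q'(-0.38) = -13.29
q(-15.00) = -3822.00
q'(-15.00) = 749.00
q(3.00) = -60.00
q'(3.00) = -7.00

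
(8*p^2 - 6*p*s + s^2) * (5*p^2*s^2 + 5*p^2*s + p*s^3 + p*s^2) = 40*p^4*s^2 + 40*p^4*s - 22*p^3*s^3 - 22*p^3*s^2 - p^2*s^4 - p^2*s^3 + p*s^5 + p*s^4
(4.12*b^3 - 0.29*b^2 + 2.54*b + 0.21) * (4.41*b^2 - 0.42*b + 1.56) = 18.1692*b^5 - 3.0093*b^4 + 17.7504*b^3 - 0.5931*b^2 + 3.8742*b + 0.3276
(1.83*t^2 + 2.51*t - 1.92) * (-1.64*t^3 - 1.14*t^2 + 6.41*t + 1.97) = -3.0012*t^5 - 6.2026*t^4 + 12.0177*t^3 + 21.883*t^2 - 7.3625*t - 3.7824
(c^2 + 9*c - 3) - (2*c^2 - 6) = -c^2 + 9*c + 3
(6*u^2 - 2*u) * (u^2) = 6*u^4 - 2*u^3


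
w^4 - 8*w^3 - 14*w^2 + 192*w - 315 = (w - 7)*(w - 3)^2*(w + 5)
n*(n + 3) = n^2 + 3*n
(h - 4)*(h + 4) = h^2 - 16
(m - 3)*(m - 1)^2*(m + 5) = m^4 - 18*m^2 + 32*m - 15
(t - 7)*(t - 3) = t^2 - 10*t + 21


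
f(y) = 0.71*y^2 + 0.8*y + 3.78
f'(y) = 1.42*y + 0.8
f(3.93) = 17.89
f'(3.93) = 6.38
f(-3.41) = 9.31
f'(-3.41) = -4.04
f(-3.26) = 8.72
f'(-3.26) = -3.83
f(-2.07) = 5.17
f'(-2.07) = -2.14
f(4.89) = 24.67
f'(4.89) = 7.74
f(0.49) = 4.34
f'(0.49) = 1.50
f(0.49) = 4.34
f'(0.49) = 1.50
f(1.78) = 7.45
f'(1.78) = 3.33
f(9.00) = 68.49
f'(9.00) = 13.58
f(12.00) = 115.62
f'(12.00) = 17.84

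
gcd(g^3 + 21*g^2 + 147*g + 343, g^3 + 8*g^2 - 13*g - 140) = g + 7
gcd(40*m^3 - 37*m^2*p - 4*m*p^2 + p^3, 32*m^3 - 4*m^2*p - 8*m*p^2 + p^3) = -8*m + p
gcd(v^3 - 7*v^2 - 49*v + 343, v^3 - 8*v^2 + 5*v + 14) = v - 7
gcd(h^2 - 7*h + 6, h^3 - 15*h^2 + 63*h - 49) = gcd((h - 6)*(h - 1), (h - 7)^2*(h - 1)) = h - 1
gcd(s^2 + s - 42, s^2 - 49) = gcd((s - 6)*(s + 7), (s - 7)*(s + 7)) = s + 7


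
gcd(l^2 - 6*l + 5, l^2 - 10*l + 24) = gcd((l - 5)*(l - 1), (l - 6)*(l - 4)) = 1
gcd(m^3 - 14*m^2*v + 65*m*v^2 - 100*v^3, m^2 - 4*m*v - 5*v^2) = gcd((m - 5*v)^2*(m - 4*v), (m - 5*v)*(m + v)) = -m + 5*v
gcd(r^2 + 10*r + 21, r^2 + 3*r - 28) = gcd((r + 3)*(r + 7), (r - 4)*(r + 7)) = r + 7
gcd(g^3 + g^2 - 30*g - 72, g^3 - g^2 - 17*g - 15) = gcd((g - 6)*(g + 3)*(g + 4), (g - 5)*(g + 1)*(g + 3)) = g + 3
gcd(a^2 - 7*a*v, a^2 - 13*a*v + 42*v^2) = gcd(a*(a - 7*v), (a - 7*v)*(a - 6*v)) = -a + 7*v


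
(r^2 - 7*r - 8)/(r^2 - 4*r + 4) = (r^2 - 7*r - 8)/(r^2 - 4*r + 4)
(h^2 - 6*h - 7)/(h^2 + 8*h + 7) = (h - 7)/(h + 7)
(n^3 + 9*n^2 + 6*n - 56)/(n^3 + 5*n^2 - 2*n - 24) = (n + 7)/(n + 3)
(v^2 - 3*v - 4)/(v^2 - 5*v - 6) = (v - 4)/(v - 6)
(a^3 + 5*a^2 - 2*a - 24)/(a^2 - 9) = (a^2 + 2*a - 8)/(a - 3)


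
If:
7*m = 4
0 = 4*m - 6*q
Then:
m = 4/7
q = 8/21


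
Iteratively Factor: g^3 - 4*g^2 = (g - 4)*(g^2) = g*(g - 4)*(g)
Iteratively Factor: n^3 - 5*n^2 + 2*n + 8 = (n + 1)*(n^2 - 6*n + 8) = (n - 2)*(n + 1)*(n - 4)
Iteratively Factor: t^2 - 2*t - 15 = (t + 3)*(t - 5)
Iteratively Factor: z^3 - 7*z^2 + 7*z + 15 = (z - 5)*(z^2 - 2*z - 3) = (z - 5)*(z + 1)*(z - 3)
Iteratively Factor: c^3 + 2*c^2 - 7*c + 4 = (c - 1)*(c^2 + 3*c - 4) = (c - 1)*(c + 4)*(c - 1)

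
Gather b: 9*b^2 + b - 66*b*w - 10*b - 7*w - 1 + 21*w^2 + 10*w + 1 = 9*b^2 + b*(-66*w - 9) + 21*w^2 + 3*w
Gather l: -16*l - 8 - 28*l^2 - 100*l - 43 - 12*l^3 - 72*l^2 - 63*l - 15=-12*l^3 - 100*l^2 - 179*l - 66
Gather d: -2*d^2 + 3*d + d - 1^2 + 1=-2*d^2 + 4*d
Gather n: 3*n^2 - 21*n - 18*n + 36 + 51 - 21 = 3*n^2 - 39*n + 66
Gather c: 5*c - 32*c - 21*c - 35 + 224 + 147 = 336 - 48*c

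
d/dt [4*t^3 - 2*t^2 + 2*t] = 12*t^2 - 4*t + 2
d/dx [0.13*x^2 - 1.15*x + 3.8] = 0.26*x - 1.15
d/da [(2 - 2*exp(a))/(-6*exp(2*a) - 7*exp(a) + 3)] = 2*((1 - exp(a))*(12*exp(a) + 7) + 6*exp(2*a) + 7*exp(a) - 3)*exp(a)/(6*exp(2*a) + 7*exp(a) - 3)^2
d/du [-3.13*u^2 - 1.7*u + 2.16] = -6.26*u - 1.7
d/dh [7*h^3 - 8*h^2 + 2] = h*(21*h - 16)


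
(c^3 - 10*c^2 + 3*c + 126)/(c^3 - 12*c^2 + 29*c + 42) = (c + 3)/(c + 1)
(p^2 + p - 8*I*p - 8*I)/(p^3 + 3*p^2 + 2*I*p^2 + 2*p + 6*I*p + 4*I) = (p - 8*I)/(p^2 + 2*p*(1 + I) + 4*I)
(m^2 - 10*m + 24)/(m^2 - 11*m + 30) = (m - 4)/(m - 5)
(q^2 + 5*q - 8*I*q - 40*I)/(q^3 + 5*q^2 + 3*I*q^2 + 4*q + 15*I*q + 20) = (q - 8*I)/(q^2 + 3*I*q + 4)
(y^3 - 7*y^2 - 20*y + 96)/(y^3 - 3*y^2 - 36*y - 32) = (y - 3)/(y + 1)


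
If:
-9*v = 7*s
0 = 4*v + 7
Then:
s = 9/4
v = -7/4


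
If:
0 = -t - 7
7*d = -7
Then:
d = -1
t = -7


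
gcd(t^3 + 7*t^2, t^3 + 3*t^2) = t^2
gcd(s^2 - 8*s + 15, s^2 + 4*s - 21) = s - 3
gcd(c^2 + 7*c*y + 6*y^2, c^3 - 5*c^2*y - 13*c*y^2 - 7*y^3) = c + y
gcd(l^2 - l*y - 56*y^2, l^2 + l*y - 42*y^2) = l + 7*y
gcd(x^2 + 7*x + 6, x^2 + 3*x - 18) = x + 6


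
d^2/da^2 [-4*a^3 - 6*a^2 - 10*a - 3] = -24*a - 12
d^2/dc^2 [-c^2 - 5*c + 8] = -2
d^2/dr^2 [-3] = 0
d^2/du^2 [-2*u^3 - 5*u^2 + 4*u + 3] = -12*u - 10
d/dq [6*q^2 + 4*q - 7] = 12*q + 4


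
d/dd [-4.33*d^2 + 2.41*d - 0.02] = 2.41 - 8.66*d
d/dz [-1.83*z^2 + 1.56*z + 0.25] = 1.56 - 3.66*z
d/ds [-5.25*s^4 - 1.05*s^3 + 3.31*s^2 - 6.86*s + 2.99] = -21.0*s^3 - 3.15*s^2 + 6.62*s - 6.86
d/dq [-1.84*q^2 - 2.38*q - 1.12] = -3.68*q - 2.38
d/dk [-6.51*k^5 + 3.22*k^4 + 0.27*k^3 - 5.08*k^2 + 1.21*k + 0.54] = -32.55*k^4 + 12.88*k^3 + 0.81*k^2 - 10.16*k + 1.21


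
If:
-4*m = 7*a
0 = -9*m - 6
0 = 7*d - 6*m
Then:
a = 8/21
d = -4/7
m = -2/3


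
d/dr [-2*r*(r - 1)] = 2 - 4*r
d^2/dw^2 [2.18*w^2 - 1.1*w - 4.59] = 4.36000000000000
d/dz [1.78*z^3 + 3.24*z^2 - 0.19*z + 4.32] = 5.34*z^2 + 6.48*z - 0.19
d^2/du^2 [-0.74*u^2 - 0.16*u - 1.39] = -1.48000000000000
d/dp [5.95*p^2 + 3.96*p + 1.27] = 11.9*p + 3.96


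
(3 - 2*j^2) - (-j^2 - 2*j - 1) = -j^2 + 2*j + 4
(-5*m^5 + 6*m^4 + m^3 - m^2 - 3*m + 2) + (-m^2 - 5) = -5*m^5 + 6*m^4 + m^3 - 2*m^2 - 3*m - 3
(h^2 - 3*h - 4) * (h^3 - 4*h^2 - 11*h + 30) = h^5 - 7*h^4 - 3*h^3 + 79*h^2 - 46*h - 120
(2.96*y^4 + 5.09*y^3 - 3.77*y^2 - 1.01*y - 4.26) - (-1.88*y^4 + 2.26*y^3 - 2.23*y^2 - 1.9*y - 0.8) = 4.84*y^4 + 2.83*y^3 - 1.54*y^2 + 0.89*y - 3.46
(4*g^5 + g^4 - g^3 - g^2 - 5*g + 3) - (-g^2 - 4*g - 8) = 4*g^5 + g^4 - g^3 - g + 11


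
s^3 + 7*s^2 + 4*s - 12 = (s - 1)*(s + 2)*(s + 6)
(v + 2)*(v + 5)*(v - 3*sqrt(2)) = v^3 - 3*sqrt(2)*v^2 + 7*v^2 - 21*sqrt(2)*v + 10*v - 30*sqrt(2)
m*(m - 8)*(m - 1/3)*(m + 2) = m^4 - 19*m^3/3 - 14*m^2 + 16*m/3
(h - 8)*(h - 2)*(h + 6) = h^3 - 4*h^2 - 44*h + 96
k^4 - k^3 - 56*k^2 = k^2*(k - 8)*(k + 7)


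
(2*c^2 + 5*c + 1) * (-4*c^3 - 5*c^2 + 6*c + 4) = -8*c^5 - 30*c^4 - 17*c^3 + 33*c^2 + 26*c + 4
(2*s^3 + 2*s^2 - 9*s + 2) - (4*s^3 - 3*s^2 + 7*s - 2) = -2*s^3 + 5*s^2 - 16*s + 4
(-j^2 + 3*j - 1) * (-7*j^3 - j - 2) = 7*j^5 - 21*j^4 + 8*j^3 - j^2 - 5*j + 2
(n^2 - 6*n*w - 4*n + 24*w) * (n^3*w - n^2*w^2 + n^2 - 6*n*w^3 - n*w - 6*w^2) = n^5*w - 7*n^4*w^2 - 4*n^4*w + n^4 + 28*n^3*w^2 - 7*n^3*w - 4*n^3 + 36*n^2*w^4 + 28*n^2*w - 144*n*w^4 + 36*n*w^3 - 144*w^3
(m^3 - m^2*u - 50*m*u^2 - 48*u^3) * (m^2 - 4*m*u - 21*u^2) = m^5 - 5*m^4*u - 67*m^3*u^2 + 173*m^2*u^3 + 1242*m*u^4 + 1008*u^5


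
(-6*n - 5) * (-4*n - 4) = 24*n^2 + 44*n + 20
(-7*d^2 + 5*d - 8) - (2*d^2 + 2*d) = -9*d^2 + 3*d - 8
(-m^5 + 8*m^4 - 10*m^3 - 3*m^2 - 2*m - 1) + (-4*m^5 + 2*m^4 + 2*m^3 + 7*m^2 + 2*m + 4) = -5*m^5 + 10*m^4 - 8*m^3 + 4*m^2 + 3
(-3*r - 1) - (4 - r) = -2*r - 5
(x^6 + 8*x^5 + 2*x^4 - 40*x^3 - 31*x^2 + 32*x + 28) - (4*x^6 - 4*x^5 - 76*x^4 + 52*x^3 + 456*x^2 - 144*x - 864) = -3*x^6 + 12*x^5 + 78*x^4 - 92*x^3 - 487*x^2 + 176*x + 892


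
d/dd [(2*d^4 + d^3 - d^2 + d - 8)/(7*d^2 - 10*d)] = (28*d^5 - 53*d^4 - 20*d^3 + 3*d^2 + 112*d - 80)/(d^2*(49*d^2 - 140*d + 100))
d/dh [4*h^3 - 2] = 12*h^2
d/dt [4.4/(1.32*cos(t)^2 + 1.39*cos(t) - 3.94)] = (11.616*cos(t) + 6.116)*sin(t)/(1.32*cos(t)^2 + 1.39*cos(t) - 3.94)^2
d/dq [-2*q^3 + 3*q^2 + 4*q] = -6*q^2 + 6*q + 4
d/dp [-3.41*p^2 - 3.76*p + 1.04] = -6.82*p - 3.76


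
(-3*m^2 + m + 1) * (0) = 0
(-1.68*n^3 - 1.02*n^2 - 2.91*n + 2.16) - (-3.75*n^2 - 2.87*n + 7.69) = -1.68*n^3 + 2.73*n^2 - 0.04*n - 5.53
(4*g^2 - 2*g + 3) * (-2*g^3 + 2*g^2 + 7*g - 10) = -8*g^5 + 12*g^4 + 18*g^3 - 48*g^2 + 41*g - 30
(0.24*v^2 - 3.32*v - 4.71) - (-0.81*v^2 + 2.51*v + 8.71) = 1.05*v^2 - 5.83*v - 13.42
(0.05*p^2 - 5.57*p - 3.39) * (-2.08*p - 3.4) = -0.104*p^3 + 11.4156*p^2 + 25.9892*p + 11.526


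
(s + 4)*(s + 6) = s^2 + 10*s + 24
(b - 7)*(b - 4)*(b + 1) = b^3 - 10*b^2 + 17*b + 28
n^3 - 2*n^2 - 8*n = n*(n - 4)*(n + 2)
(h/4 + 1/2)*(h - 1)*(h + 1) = h^3/4 + h^2/2 - h/4 - 1/2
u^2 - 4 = (u - 2)*(u + 2)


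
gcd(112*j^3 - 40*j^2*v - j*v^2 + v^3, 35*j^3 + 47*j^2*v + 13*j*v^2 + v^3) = 7*j + v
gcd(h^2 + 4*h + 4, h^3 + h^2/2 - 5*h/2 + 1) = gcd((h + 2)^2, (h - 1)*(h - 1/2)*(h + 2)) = h + 2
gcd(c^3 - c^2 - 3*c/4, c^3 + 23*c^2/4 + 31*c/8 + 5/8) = c + 1/2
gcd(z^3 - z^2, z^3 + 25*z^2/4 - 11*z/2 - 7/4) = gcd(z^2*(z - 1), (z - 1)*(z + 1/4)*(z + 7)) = z - 1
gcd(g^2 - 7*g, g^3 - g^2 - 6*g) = g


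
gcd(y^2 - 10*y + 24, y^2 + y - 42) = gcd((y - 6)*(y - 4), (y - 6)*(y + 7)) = y - 6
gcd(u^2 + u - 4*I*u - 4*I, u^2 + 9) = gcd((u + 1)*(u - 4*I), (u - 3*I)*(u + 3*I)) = 1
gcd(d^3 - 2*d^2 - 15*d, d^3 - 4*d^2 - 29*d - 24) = d + 3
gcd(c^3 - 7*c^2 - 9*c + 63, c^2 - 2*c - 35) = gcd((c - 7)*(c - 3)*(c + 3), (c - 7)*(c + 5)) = c - 7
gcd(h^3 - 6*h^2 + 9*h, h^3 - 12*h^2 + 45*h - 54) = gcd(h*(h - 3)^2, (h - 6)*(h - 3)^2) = h^2 - 6*h + 9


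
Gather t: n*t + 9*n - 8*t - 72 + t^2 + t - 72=9*n + t^2 + t*(n - 7) - 144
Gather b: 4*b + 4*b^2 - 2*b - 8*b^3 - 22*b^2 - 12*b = -8*b^3 - 18*b^2 - 10*b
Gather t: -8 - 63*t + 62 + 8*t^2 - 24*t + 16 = 8*t^2 - 87*t + 70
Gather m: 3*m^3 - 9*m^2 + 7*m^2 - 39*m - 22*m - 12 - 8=3*m^3 - 2*m^2 - 61*m - 20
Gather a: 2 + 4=6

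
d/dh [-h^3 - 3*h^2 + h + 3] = -3*h^2 - 6*h + 1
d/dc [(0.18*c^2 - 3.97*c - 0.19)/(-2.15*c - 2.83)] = (-0.387*c^2 - 1.0188*c + 10.8266)/(4.6225*c^2 + 12.169*c + 8.0089)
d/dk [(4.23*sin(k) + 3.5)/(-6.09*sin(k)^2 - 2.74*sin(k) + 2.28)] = (25.7607*sin(k)^2 + 42.63*sin(k) + 19.2344)*cos(k)/(37.0881*sin(k)^4 + 33.3732*sin(k)^3 - 20.2628*sin(k)^2 - 12.4944*sin(k) + 5.1984)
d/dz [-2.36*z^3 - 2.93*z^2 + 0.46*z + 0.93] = -7.08*z^2 - 5.86*z + 0.46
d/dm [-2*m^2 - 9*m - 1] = -4*m - 9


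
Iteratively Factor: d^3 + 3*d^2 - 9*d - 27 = (d + 3)*(d^2 - 9) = (d - 3)*(d + 3)*(d + 3)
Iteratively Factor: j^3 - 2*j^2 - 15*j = (j + 3)*(j^2 - 5*j) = j*(j + 3)*(j - 5)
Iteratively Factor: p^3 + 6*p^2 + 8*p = (p + 4)*(p^2 + 2*p) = p*(p + 4)*(p + 2)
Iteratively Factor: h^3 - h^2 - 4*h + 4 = (h - 2)*(h^2 + h - 2) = (h - 2)*(h + 2)*(h - 1)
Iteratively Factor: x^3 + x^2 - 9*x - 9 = (x - 3)*(x^2 + 4*x + 3) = (x - 3)*(x + 3)*(x + 1)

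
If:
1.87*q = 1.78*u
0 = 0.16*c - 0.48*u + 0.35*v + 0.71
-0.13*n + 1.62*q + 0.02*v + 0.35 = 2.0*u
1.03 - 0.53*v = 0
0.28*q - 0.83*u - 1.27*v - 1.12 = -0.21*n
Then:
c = -15.50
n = 10.99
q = -2.16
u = -2.27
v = 1.94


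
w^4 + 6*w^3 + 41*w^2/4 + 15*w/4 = w*(w + 1/2)*(w + 5/2)*(w + 3)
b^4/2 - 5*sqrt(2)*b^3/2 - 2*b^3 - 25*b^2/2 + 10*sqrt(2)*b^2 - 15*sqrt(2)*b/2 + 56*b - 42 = (b/2 + sqrt(2))*(b - 3)*(b - 1)*(b - 7*sqrt(2))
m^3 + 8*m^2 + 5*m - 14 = (m - 1)*(m + 2)*(m + 7)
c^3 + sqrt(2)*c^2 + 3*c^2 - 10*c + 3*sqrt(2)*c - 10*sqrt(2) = (c - 2)*(c + 5)*(c + sqrt(2))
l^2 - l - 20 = (l - 5)*(l + 4)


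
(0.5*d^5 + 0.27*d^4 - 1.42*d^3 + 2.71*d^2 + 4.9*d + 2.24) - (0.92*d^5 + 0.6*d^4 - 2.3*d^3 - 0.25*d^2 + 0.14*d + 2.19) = -0.42*d^5 - 0.33*d^4 + 0.88*d^3 + 2.96*d^2 + 4.76*d + 0.0500000000000003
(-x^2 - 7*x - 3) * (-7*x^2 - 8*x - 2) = 7*x^4 + 57*x^3 + 79*x^2 + 38*x + 6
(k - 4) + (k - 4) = 2*k - 8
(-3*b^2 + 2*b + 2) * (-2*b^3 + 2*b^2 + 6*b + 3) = 6*b^5 - 10*b^4 - 18*b^3 + 7*b^2 + 18*b + 6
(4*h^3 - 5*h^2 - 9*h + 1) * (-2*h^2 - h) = -8*h^5 + 6*h^4 + 23*h^3 + 7*h^2 - h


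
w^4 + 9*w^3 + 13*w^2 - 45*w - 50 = (w - 2)*(w + 1)*(w + 5)^2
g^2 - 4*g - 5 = (g - 5)*(g + 1)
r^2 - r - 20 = (r - 5)*(r + 4)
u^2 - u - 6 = (u - 3)*(u + 2)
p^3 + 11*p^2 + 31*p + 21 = (p + 1)*(p + 3)*(p + 7)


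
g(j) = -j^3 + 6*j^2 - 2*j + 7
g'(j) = -3*j^2 + 12*j - 2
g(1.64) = 15.45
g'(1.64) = 9.61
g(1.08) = 10.58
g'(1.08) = 7.46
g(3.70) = 31.09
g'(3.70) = 1.33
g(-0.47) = 9.37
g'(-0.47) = -8.30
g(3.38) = 30.17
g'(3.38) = 4.29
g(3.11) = 28.73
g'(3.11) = 6.30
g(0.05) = 6.91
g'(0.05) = -1.41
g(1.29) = 12.26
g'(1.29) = 8.49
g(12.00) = -881.00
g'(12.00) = -290.00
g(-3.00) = 94.00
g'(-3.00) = -65.00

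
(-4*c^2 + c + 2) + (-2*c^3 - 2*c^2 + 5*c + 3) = -2*c^3 - 6*c^2 + 6*c + 5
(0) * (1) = 0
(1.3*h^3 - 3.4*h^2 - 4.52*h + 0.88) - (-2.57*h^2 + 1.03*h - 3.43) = 1.3*h^3 - 0.83*h^2 - 5.55*h + 4.31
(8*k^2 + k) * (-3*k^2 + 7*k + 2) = -24*k^4 + 53*k^3 + 23*k^2 + 2*k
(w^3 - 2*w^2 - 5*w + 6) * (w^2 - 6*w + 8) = w^5 - 8*w^4 + 15*w^3 + 20*w^2 - 76*w + 48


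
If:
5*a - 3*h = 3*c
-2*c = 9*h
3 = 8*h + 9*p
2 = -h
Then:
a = 21/5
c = 9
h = -2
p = 19/9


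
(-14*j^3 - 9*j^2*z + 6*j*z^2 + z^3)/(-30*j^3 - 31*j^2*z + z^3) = (-14*j^2 + 5*j*z + z^2)/(-30*j^2 - j*z + z^2)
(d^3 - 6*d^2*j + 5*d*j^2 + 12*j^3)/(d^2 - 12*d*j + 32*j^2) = (d^2 - 2*d*j - 3*j^2)/(d - 8*j)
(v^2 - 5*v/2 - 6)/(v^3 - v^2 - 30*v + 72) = (v + 3/2)/(v^2 + 3*v - 18)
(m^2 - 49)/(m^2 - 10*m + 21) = (m + 7)/(m - 3)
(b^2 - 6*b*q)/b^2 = (b - 6*q)/b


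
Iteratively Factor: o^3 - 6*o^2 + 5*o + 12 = (o - 4)*(o^2 - 2*o - 3) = (o - 4)*(o + 1)*(o - 3)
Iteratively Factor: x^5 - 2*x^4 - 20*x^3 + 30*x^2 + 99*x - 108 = (x - 3)*(x^4 + x^3 - 17*x^2 - 21*x + 36) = (x - 3)*(x + 3)*(x^3 - 2*x^2 - 11*x + 12) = (x - 4)*(x - 3)*(x + 3)*(x^2 + 2*x - 3) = (x - 4)*(x - 3)*(x + 3)^2*(x - 1)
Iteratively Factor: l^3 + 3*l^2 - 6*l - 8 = (l + 4)*(l^2 - l - 2) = (l + 1)*(l + 4)*(l - 2)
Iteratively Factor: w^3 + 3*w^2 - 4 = (w + 2)*(w^2 + w - 2) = (w - 1)*(w + 2)*(w + 2)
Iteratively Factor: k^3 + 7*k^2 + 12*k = (k + 3)*(k^2 + 4*k) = k*(k + 3)*(k + 4)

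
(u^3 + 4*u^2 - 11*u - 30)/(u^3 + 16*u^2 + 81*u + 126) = (u^3 + 4*u^2 - 11*u - 30)/(u^3 + 16*u^2 + 81*u + 126)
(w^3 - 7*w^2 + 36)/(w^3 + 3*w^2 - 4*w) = (w^3 - 7*w^2 + 36)/(w*(w^2 + 3*w - 4))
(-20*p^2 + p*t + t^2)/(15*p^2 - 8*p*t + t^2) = (-20*p^2 + p*t + t^2)/(15*p^2 - 8*p*t + t^2)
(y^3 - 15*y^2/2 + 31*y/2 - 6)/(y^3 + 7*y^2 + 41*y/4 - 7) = 2*(y^2 - 7*y + 12)/(2*y^2 + 15*y + 28)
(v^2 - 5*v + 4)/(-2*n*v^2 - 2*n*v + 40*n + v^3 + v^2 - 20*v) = (v - 1)/(-2*n*v - 10*n + v^2 + 5*v)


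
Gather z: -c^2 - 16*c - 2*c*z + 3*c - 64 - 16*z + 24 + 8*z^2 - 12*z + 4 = -c^2 - 13*c + 8*z^2 + z*(-2*c - 28) - 36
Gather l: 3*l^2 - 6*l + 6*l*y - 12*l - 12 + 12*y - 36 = 3*l^2 + l*(6*y - 18) + 12*y - 48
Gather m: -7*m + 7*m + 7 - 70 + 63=0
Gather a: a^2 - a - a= a^2 - 2*a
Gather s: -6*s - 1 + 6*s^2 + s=6*s^2 - 5*s - 1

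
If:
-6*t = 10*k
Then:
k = -3*t/5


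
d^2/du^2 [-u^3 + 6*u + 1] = -6*u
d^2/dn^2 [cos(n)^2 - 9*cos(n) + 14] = 9*cos(n) - 2*cos(2*n)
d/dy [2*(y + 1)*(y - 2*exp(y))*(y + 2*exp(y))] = 6*y^2 - 16*y*exp(2*y) + 4*y - 24*exp(2*y)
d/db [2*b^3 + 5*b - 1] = 6*b^2 + 5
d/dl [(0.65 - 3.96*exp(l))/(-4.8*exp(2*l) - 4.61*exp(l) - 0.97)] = (-19.008*exp(2*l) + 6.24*exp(l) + 6.8377)*exp(l)/(23.04*exp(4*l) + 44.256*exp(3*l) + 30.5641*exp(2*l) + 8.9434*exp(l) + 0.9409)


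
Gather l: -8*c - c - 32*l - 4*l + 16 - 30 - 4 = -9*c - 36*l - 18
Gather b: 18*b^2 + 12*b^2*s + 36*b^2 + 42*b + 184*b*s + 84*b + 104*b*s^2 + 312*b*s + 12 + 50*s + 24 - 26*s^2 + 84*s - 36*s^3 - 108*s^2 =b^2*(12*s + 54) + b*(104*s^2 + 496*s + 126) - 36*s^3 - 134*s^2 + 134*s + 36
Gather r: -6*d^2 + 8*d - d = -6*d^2 + 7*d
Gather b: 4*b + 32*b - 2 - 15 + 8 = 36*b - 9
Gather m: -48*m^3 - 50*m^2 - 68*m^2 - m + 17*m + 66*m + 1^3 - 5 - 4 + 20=-48*m^3 - 118*m^2 + 82*m + 12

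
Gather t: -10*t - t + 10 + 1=11 - 11*t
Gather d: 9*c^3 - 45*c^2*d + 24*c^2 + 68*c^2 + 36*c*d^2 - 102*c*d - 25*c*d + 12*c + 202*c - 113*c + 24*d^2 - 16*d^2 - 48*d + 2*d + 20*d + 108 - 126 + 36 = 9*c^3 + 92*c^2 + 101*c + d^2*(36*c + 8) + d*(-45*c^2 - 127*c - 26) + 18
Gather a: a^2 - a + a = a^2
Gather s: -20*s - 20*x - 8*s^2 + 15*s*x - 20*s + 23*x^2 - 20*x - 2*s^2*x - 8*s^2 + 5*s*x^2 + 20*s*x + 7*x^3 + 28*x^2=s^2*(-2*x - 16) + s*(5*x^2 + 35*x - 40) + 7*x^3 + 51*x^2 - 40*x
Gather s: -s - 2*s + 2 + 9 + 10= 21 - 3*s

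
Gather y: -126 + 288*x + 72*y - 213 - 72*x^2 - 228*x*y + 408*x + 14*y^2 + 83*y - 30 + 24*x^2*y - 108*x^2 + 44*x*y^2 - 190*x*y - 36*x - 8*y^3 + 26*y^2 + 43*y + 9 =-180*x^2 + 660*x - 8*y^3 + y^2*(44*x + 40) + y*(24*x^2 - 418*x + 198) - 360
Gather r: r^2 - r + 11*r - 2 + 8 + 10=r^2 + 10*r + 16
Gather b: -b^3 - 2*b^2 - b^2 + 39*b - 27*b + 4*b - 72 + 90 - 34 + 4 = -b^3 - 3*b^2 + 16*b - 12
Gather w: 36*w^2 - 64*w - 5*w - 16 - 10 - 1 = 36*w^2 - 69*w - 27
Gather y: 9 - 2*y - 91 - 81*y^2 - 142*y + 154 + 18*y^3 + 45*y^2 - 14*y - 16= 18*y^3 - 36*y^2 - 158*y + 56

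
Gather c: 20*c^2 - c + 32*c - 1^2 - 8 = 20*c^2 + 31*c - 9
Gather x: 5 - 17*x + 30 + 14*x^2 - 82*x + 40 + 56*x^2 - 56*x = 70*x^2 - 155*x + 75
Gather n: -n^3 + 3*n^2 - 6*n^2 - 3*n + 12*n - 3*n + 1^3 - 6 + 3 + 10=-n^3 - 3*n^2 + 6*n + 8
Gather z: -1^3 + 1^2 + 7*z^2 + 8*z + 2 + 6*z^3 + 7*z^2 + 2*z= 6*z^3 + 14*z^2 + 10*z + 2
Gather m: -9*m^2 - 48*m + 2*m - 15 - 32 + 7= -9*m^2 - 46*m - 40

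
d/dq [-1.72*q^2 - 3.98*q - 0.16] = -3.44*q - 3.98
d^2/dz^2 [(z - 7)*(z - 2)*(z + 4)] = 6*z - 10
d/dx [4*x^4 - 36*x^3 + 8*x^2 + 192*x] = 16*x^3 - 108*x^2 + 16*x + 192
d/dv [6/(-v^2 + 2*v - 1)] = 12*(v - 1)/(v^2 - 2*v + 1)^2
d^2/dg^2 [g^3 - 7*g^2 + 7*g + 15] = 6*g - 14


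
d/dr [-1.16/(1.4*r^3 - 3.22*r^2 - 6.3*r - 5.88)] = (4.872*r^2 - 7.4704*r - 7.308)/(-1.4*r^3 + 3.22*r^2 + 6.3*r + 5.88)^2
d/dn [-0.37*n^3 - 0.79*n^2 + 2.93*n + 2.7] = -1.11*n^2 - 1.58*n + 2.93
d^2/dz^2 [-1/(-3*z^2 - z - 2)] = 2*(-9*z^2 - 3*z + (6*z + 1)^2 - 6)/(3*z^2 + z + 2)^3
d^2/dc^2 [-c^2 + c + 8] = -2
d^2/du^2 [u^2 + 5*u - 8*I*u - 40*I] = 2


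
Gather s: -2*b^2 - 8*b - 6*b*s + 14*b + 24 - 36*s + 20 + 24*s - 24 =-2*b^2 + 6*b + s*(-6*b - 12) + 20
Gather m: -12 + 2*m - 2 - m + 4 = m - 10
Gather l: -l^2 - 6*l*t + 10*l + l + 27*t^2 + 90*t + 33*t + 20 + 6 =-l^2 + l*(11 - 6*t) + 27*t^2 + 123*t + 26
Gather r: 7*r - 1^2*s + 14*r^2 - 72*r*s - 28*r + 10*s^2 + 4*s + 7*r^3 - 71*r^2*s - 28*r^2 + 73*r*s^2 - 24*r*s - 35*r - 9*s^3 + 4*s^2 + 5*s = 7*r^3 + r^2*(-71*s - 14) + r*(73*s^2 - 96*s - 56) - 9*s^3 + 14*s^2 + 8*s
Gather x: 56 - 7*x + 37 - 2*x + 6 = 99 - 9*x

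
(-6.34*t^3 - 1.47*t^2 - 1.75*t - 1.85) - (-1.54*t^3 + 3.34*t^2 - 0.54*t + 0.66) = -4.8*t^3 - 4.81*t^2 - 1.21*t - 2.51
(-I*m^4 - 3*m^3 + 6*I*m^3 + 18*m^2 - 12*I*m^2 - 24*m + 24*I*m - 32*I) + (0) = -I*m^4 - 3*m^3 + 6*I*m^3 + 18*m^2 - 12*I*m^2 - 24*m + 24*I*m - 32*I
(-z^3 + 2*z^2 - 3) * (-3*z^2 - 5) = 3*z^5 - 6*z^4 + 5*z^3 - z^2 + 15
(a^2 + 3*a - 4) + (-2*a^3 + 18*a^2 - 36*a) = -2*a^3 + 19*a^2 - 33*a - 4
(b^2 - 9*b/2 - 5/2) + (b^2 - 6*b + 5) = 2*b^2 - 21*b/2 + 5/2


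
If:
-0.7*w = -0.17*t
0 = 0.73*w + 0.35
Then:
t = -1.97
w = -0.48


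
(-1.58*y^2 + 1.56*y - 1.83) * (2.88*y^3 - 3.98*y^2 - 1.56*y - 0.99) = -4.5504*y^5 + 10.7812*y^4 - 9.0144*y^3 + 6.414*y^2 + 1.3104*y + 1.8117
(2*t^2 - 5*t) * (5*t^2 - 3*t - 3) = 10*t^4 - 31*t^3 + 9*t^2 + 15*t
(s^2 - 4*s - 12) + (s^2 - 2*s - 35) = 2*s^2 - 6*s - 47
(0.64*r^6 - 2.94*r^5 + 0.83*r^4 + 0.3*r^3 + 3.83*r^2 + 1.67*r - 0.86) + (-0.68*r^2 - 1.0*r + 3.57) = 0.64*r^6 - 2.94*r^5 + 0.83*r^4 + 0.3*r^3 + 3.15*r^2 + 0.67*r + 2.71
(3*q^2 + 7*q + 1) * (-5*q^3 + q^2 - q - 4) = -15*q^5 - 32*q^4 - q^3 - 18*q^2 - 29*q - 4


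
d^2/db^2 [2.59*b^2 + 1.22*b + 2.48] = 5.18000000000000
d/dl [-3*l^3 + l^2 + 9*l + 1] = -9*l^2 + 2*l + 9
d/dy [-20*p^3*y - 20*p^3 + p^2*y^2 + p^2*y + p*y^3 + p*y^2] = p*(-20*p^2 + 2*p*y + p + 3*y^2 + 2*y)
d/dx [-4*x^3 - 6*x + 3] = -12*x^2 - 6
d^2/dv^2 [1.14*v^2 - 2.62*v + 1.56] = 2.28000000000000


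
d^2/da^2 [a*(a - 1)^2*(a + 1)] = 12*a^2 - 6*a - 2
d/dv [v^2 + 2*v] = 2*v + 2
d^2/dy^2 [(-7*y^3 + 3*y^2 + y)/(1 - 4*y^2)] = 6*(4*y^3 - 12*y^2 + 3*y - 1)/(64*y^6 - 48*y^4 + 12*y^2 - 1)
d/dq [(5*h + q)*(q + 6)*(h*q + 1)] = h*(5*h + q)*(q + 6) + (5*h + q)*(h*q + 1) + (q + 6)*(h*q + 1)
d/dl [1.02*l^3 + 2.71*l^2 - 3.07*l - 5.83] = 3.06*l^2 + 5.42*l - 3.07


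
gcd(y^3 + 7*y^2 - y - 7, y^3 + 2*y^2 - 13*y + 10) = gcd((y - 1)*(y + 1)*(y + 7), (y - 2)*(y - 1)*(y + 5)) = y - 1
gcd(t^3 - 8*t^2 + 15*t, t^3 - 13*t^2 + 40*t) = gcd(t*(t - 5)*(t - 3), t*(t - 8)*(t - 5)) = t^2 - 5*t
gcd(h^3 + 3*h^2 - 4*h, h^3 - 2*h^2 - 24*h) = h^2 + 4*h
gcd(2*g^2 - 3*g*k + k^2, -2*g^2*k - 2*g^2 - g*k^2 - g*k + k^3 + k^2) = 2*g - k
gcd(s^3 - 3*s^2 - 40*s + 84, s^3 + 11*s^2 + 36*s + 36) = s + 6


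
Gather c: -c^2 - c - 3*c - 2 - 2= -c^2 - 4*c - 4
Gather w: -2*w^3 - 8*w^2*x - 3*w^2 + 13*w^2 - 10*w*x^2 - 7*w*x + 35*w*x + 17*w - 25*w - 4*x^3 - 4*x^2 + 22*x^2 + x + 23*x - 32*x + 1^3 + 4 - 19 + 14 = -2*w^3 + w^2*(10 - 8*x) + w*(-10*x^2 + 28*x - 8) - 4*x^3 + 18*x^2 - 8*x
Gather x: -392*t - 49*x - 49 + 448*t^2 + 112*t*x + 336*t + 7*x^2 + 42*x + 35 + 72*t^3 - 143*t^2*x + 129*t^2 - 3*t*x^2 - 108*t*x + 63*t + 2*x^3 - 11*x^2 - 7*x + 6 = 72*t^3 + 577*t^2 + 7*t + 2*x^3 + x^2*(-3*t - 4) + x*(-143*t^2 + 4*t - 14) - 8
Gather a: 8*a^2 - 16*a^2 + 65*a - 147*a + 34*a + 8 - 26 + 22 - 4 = -8*a^2 - 48*a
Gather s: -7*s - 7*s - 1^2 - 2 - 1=-14*s - 4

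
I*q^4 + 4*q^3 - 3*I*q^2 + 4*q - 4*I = (q - 2*I)^2*(q + I)*(I*q + 1)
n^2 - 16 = (n - 4)*(n + 4)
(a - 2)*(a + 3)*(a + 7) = a^3 + 8*a^2 + a - 42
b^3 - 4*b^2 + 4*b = b*(b - 2)^2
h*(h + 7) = h^2 + 7*h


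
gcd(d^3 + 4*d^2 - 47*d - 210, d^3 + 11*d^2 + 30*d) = d^2 + 11*d + 30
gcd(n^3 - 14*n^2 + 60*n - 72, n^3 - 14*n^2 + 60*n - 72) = n^3 - 14*n^2 + 60*n - 72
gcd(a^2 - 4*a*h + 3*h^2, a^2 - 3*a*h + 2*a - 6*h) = a - 3*h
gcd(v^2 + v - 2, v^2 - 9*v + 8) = v - 1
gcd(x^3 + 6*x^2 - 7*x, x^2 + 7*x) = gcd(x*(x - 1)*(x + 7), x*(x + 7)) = x^2 + 7*x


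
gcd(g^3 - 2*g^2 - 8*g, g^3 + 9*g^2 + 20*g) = g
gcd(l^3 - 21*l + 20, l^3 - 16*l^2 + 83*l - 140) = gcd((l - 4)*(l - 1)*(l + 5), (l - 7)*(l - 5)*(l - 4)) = l - 4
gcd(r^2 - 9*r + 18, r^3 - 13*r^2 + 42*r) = r - 6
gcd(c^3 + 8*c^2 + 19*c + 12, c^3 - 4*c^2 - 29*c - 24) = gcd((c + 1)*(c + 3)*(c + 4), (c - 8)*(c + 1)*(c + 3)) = c^2 + 4*c + 3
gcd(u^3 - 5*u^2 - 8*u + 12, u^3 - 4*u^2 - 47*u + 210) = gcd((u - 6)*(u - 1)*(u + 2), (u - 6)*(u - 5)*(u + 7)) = u - 6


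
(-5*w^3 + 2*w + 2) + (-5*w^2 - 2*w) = -5*w^3 - 5*w^2 + 2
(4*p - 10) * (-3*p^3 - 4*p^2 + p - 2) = -12*p^4 + 14*p^3 + 44*p^2 - 18*p + 20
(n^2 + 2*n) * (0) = 0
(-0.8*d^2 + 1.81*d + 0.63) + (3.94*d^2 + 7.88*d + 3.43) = 3.14*d^2 + 9.69*d + 4.06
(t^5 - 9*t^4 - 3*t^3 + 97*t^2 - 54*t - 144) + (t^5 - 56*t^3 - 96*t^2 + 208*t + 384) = 2*t^5 - 9*t^4 - 59*t^3 + t^2 + 154*t + 240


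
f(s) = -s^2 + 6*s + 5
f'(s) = 6 - 2*s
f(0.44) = 7.45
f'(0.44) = 5.12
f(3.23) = 13.95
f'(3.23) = -0.46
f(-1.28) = -4.32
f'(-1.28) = 8.56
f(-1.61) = -7.25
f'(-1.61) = 9.22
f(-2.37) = -14.84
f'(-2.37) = 10.74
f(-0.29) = 3.18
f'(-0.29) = 6.58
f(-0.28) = 3.24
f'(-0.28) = 6.56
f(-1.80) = -9.04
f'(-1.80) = 9.60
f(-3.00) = -22.00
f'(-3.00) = 12.00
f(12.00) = -67.00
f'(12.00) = -18.00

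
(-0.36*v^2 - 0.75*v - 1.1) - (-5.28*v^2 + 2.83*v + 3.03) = 4.92*v^2 - 3.58*v - 4.13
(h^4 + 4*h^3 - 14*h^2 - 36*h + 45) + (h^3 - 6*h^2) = h^4 + 5*h^3 - 20*h^2 - 36*h + 45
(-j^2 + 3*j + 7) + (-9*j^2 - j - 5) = -10*j^2 + 2*j + 2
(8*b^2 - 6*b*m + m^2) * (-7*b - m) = -56*b^3 + 34*b^2*m - b*m^2 - m^3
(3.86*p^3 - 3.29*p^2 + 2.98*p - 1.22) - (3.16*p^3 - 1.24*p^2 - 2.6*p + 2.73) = 0.7*p^3 - 2.05*p^2 + 5.58*p - 3.95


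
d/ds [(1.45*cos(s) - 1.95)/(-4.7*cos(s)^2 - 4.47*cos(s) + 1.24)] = (-6.815*cos(s)^2 + 18.33*cos(s) + 6.9185)*sin(s)/(22.09*cos(s)^4 + 42.018*cos(s)^3 + 8.3249*cos(s)^2 - 11.0856*cos(s) + 1.5376)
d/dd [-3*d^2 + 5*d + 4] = 5 - 6*d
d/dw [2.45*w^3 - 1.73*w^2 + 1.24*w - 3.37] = 7.35*w^2 - 3.46*w + 1.24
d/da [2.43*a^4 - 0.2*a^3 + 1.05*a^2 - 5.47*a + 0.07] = 9.72*a^3 - 0.6*a^2 + 2.1*a - 5.47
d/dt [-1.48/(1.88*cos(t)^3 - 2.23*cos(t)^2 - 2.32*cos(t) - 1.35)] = (-8.3472*cos(t)^2 + 6.6008*cos(t) + 3.4336)*sin(t)/(-1.88*cos(t)^3 + 2.23*cos(t)^2 + 2.32*cos(t) + 1.35)^2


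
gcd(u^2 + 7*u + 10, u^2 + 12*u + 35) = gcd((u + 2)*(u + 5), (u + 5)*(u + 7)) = u + 5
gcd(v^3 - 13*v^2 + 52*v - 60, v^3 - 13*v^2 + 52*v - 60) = v^3 - 13*v^2 + 52*v - 60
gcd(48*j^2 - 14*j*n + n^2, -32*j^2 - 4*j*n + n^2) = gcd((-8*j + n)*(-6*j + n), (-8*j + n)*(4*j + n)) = 8*j - n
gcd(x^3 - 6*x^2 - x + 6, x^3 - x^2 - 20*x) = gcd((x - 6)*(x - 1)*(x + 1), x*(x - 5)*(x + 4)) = 1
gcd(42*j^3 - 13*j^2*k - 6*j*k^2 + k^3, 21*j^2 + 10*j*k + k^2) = 3*j + k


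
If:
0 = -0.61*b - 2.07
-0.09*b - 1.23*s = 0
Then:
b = -3.39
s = 0.25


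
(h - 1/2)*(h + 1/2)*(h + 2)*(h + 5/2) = h^4 + 9*h^3/2 + 19*h^2/4 - 9*h/8 - 5/4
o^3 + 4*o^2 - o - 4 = (o - 1)*(o + 1)*(o + 4)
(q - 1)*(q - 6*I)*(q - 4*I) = q^3 - q^2 - 10*I*q^2 - 24*q + 10*I*q + 24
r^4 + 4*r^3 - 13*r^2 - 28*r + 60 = (r - 2)^2*(r + 3)*(r + 5)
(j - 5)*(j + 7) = j^2 + 2*j - 35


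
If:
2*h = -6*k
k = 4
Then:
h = -12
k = 4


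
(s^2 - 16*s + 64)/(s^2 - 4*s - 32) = (s - 8)/(s + 4)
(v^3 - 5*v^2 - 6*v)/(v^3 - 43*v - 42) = v*(v - 6)/(v^2 - v - 42)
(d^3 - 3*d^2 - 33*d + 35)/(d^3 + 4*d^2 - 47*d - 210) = (d - 1)/(d + 6)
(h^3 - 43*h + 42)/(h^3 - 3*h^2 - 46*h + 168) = (h - 1)/(h - 4)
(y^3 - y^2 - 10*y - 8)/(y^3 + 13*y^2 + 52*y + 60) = (y^2 - 3*y - 4)/(y^2 + 11*y + 30)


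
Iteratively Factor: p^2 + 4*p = (p)*(p + 4)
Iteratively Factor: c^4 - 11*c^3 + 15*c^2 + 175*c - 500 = (c - 5)*(c^3 - 6*c^2 - 15*c + 100) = (c - 5)^2*(c^2 - c - 20) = (c - 5)^2*(c + 4)*(c - 5)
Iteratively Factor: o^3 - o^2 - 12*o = (o - 4)*(o^2 + 3*o) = (o - 4)*(o + 3)*(o)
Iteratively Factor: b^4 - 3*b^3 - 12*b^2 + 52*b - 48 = (b - 2)*(b^3 - b^2 - 14*b + 24) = (b - 3)*(b - 2)*(b^2 + 2*b - 8) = (b - 3)*(b - 2)*(b + 4)*(b - 2)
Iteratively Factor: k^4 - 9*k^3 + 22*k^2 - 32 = (k - 4)*(k^3 - 5*k^2 + 2*k + 8) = (k - 4)^2*(k^2 - k - 2) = (k - 4)^2*(k + 1)*(k - 2)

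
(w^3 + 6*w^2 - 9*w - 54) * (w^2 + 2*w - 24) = w^5 + 8*w^4 - 21*w^3 - 216*w^2 + 108*w + 1296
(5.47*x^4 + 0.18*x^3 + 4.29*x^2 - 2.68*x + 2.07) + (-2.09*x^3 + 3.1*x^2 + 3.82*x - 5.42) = 5.47*x^4 - 1.91*x^3 + 7.39*x^2 + 1.14*x - 3.35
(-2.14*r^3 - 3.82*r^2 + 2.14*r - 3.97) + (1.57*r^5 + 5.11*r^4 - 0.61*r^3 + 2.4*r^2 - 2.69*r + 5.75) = 1.57*r^5 + 5.11*r^4 - 2.75*r^3 - 1.42*r^2 - 0.55*r + 1.78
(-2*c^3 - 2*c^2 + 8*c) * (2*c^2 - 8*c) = -4*c^5 + 12*c^4 + 32*c^3 - 64*c^2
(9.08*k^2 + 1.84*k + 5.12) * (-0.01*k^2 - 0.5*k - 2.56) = -0.0908*k^4 - 4.5584*k^3 - 24.216*k^2 - 7.2704*k - 13.1072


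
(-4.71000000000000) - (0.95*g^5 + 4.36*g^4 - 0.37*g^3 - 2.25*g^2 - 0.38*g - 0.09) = -0.95*g^5 - 4.36*g^4 + 0.37*g^3 + 2.25*g^2 + 0.38*g - 4.62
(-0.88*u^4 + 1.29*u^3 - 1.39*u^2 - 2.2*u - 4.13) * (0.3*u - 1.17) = -0.264*u^5 + 1.4166*u^4 - 1.9263*u^3 + 0.9663*u^2 + 1.335*u + 4.8321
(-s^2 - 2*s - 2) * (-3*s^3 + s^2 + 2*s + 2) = 3*s^5 + 5*s^4 + 2*s^3 - 8*s^2 - 8*s - 4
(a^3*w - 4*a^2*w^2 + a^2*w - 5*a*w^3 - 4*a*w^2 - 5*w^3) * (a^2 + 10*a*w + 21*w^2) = a^5*w + 6*a^4*w^2 + a^4*w - 24*a^3*w^3 + 6*a^3*w^2 - 134*a^2*w^4 - 24*a^2*w^3 - 105*a*w^5 - 134*a*w^4 - 105*w^5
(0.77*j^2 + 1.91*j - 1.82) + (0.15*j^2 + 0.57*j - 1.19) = 0.92*j^2 + 2.48*j - 3.01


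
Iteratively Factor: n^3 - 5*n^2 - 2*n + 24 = (n + 2)*(n^2 - 7*n + 12) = (n - 3)*(n + 2)*(n - 4)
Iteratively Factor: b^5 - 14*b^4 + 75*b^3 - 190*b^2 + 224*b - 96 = (b - 4)*(b^4 - 10*b^3 + 35*b^2 - 50*b + 24) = (b - 4)*(b - 3)*(b^3 - 7*b^2 + 14*b - 8) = (b - 4)^2*(b - 3)*(b^2 - 3*b + 2) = (b - 4)^2*(b - 3)*(b - 1)*(b - 2)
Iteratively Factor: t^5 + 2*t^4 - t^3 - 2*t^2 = (t)*(t^4 + 2*t^3 - t^2 - 2*t) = t^2*(t^3 + 2*t^2 - t - 2) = t^2*(t + 2)*(t^2 - 1) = t^2*(t + 1)*(t + 2)*(t - 1)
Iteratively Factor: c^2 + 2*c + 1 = (c + 1)*(c + 1)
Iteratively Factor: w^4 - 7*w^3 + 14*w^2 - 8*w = (w - 1)*(w^3 - 6*w^2 + 8*w) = w*(w - 1)*(w^2 - 6*w + 8) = w*(w - 2)*(w - 1)*(w - 4)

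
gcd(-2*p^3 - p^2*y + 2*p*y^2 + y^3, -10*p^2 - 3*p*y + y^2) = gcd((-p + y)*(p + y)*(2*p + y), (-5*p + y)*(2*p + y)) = 2*p + y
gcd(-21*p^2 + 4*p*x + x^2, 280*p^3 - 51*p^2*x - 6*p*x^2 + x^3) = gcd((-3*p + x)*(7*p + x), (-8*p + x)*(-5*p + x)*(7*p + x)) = 7*p + x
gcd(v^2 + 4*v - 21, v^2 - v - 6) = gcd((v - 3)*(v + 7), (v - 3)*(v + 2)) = v - 3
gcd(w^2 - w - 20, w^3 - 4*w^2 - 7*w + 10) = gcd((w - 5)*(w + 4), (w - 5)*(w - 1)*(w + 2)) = w - 5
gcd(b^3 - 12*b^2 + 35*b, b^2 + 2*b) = b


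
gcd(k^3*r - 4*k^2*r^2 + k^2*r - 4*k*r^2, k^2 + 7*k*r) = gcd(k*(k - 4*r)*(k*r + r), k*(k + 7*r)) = k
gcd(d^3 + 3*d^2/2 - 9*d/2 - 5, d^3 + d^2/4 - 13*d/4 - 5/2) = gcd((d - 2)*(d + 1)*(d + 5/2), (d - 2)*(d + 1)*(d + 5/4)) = d^2 - d - 2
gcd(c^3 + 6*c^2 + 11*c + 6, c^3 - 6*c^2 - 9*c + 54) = c + 3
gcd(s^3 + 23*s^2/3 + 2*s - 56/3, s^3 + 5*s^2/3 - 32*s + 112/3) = s^2 + 17*s/3 - 28/3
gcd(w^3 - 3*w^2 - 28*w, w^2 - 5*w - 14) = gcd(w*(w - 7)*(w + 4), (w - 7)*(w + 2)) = w - 7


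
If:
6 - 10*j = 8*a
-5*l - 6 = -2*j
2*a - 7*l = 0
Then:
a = -84/53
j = 99/53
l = -24/53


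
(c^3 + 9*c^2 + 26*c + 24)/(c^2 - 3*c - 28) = (c^2 + 5*c + 6)/(c - 7)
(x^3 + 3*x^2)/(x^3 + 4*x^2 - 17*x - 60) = x^2/(x^2 + x - 20)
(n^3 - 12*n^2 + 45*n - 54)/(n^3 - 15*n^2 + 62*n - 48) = (n^2 - 6*n + 9)/(n^2 - 9*n + 8)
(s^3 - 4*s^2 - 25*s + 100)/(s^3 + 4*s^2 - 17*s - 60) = (s - 5)/(s + 3)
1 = 1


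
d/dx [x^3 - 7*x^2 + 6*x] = 3*x^2 - 14*x + 6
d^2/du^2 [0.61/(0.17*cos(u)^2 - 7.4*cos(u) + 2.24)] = (-0.070516*(1 - cos(u)^2)^2 + 2.30214*cos(u)^3 - 32.509706*cos(u)^2 - 14.71564*cos(u) + 66.41314)/(0.17*cos(u)^2 - 7.4*cos(u) + 2.24)^3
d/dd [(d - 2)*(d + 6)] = 2*d + 4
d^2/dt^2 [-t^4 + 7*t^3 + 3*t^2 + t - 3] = -12*t^2 + 42*t + 6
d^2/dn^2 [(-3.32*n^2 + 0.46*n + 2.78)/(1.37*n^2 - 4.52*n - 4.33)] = (-39.390788*n^3 - 86.86074*n^2 - 86.916636*n + 4.076932)/(2.571353*n^6 - 25.450764*n^5 + 59.588013*n^4 + 68.533144*n^3 - 188.332917*n^2 - 254.235084*n - 81.182737)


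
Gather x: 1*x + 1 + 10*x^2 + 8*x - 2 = 10*x^2 + 9*x - 1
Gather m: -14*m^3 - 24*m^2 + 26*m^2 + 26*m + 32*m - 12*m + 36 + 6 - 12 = -14*m^3 + 2*m^2 + 46*m + 30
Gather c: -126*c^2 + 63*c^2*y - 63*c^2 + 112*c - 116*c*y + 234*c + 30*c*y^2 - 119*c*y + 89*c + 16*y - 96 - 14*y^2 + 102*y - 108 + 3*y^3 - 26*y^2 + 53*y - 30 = c^2*(63*y - 189) + c*(30*y^2 - 235*y + 435) + 3*y^3 - 40*y^2 + 171*y - 234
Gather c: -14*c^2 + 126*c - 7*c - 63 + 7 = -14*c^2 + 119*c - 56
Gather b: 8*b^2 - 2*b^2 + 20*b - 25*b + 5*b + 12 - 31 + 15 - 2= 6*b^2 - 6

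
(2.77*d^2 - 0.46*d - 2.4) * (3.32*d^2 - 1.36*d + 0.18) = 9.1964*d^4 - 5.2944*d^3 - 6.8438*d^2 + 3.1812*d - 0.432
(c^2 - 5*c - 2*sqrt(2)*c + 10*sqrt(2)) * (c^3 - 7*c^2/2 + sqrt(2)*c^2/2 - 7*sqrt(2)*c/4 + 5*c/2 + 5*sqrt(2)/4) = c^5 - 17*c^4/2 - 3*sqrt(2)*c^4/2 + 18*c^3 + 51*sqrt(2)*c^3/4 - 30*sqrt(2)*c^2 + 9*c^2/2 - 40*c + 75*sqrt(2)*c/4 + 25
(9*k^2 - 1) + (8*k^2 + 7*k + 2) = 17*k^2 + 7*k + 1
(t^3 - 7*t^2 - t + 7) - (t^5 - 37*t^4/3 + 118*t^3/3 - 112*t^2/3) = -t^5 + 37*t^4/3 - 115*t^3/3 + 91*t^2/3 - t + 7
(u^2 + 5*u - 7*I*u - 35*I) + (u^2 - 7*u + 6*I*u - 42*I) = 2*u^2 - 2*u - I*u - 77*I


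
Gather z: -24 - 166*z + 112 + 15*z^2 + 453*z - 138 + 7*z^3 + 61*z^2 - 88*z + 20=7*z^3 + 76*z^2 + 199*z - 30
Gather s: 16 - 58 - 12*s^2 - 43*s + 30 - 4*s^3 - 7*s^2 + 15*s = -4*s^3 - 19*s^2 - 28*s - 12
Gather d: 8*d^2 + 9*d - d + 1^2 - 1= 8*d^2 + 8*d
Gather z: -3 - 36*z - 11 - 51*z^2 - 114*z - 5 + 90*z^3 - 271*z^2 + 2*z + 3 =90*z^3 - 322*z^2 - 148*z - 16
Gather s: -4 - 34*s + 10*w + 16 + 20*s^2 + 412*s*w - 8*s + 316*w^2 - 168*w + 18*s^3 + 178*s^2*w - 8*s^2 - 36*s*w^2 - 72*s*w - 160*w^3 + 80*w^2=18*s^3 + s^2*(178*w + 12) + s*(-36*w^2 + 340*w - 42) - 160*w^3 + 396*w^2 - 158*w + 12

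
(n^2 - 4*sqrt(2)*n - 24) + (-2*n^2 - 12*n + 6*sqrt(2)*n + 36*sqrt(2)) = -n^2 - 12*n + 2*sqrt(2)*n - 24 + 36*sqrt(2)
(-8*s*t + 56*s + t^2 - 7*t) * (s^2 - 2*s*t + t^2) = -8*s^3*t + 56*s^3 + 17*s^2*t^2 - 119*s^2*t - 10*s*t^3 + 70*s*t^2 + t^4 - 7*t^3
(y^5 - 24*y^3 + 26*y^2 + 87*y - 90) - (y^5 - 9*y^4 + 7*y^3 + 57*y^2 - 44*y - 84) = 9*y^4 - 31*y^3 - 31*y^2 + 131*y - 6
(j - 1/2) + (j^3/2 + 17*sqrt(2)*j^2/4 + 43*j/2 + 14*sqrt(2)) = j^3/2 + 17*sqrt(2)*j^2/4 + 45*j/2 - 1/2 + 14*sqrt(2)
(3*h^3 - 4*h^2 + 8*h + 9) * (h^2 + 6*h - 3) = 3*h^5 + 14*h^4 - 25*h^3 + 69*h^2 + 30*h - 27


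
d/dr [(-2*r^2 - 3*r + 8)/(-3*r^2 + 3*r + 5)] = (-15*r^2 + 28*r - 39)/(9*r^4 - 18*r^3 - 21*r^2 + 30*r + 25)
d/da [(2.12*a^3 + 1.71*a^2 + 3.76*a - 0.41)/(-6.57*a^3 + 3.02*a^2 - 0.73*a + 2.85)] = (17.6371*a^4 + 46.3112*a^3 - 2.5586*a^2 + 12.2234*a + 10.4167)/(43.1649*a^6 - 39.6828*a^5 + 18.7126*a^4 - 41.8582*a^3 + 17.7469*a^2 - 4.161*a + 8.1225)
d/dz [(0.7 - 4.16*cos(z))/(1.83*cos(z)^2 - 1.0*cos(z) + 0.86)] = (-7.6128*cos(z)^2 + 2.562*cos(z) + 2.8776)*sin(z)/(3.3489*cos(z)^4 - 3.66*cos(z)^3 + 4.1476*cos(z)^2 - 1.72*cos(z) + 0.7396)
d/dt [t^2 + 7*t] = 2*t + 7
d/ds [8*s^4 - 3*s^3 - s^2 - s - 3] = 32*s^3 - 9*s^2 - 2*s - 1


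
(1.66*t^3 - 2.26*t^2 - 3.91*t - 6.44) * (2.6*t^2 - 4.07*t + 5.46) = 4.316*t^5 - 12.6322*t^4 + 8.0958*t^3 - 13.1699*t^2 + 4.8622*t - 35.1624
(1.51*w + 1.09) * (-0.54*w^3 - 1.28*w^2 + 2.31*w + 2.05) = -0.8154*w^4 - 2.5214*w^3 + 2.0929*w^2 + 5.6134*w + 2.2345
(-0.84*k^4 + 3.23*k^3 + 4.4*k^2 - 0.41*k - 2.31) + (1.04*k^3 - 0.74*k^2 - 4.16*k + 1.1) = -0.84*k^4 + 4.27*k^3 + 3.66*k^2 - 4.57*k - 1.21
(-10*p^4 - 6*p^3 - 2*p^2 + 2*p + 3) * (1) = -10*p^4 - 6*p^3 - 2*p^2 + 2*p + 3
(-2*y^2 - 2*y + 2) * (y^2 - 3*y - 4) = -2*y^4 + 4*y^3 + 16*y^2 + 2*y - 8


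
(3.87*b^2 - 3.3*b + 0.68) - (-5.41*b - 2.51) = 3.87*b^2 + 2.11*b + 3.19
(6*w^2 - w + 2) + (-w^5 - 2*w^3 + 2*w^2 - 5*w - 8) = -w^5 - 2*w^3 + 8*w^2 - 6*w - 6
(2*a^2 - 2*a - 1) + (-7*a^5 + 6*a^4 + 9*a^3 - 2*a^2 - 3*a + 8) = -7*a^5 + 6*a^4 + 9*a^3 - 5*a + 7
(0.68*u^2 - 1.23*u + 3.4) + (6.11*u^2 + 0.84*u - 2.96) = 6.79*u^2 - 0.39*u + 0.44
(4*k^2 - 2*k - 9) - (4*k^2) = -2*k - 9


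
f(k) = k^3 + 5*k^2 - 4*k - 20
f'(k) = 3*k^2 + 10*k - 4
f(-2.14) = 1.66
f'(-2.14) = -11.66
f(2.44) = 14.53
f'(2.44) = 38.26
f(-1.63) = -4.53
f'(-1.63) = -12.33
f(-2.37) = 4.25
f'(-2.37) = -10.85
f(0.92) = -18.67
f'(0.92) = 7.74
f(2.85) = 32.36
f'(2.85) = 48.87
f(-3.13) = 10.84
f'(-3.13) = -5.91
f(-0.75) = -14.61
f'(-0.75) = -9.81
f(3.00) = 40.00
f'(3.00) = 53.00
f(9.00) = 1078.00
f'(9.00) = 329.00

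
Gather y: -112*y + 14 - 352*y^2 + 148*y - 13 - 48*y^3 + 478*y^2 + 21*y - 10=-48*y^3 + 126*y^2 + 57*y - 9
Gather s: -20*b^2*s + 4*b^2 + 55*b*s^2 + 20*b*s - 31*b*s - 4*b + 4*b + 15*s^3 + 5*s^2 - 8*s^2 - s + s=4*b^2 + 15*s^3 + s^2*(55*b - 3) + s*(-20*b^2 - 11*b)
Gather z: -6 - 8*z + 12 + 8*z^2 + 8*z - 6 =8*z^2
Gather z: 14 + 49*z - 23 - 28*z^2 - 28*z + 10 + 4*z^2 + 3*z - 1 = -24*z^2 + 24*z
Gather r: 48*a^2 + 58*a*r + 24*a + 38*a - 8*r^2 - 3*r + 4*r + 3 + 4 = 48*a^2 + 62*a - 8*r^2 + r*(58*a + 1) + 7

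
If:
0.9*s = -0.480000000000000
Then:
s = -0.53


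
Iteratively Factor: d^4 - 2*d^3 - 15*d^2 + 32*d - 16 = (d - 1)*(d^3 - d^2 - 16*d + 16) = (d - 1)*(d + 4)*(d^2 - 5*d + 4) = (d - 1)^2*(d + 4)*(d - 4)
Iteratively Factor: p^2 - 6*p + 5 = (p - 1)*(p - 5)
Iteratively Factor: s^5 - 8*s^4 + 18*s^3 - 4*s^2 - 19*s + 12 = (s - 4)*(s^4 - 4*s^3 + 2*s^2 + 4*s - 3) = (s - 4)*(s + 1)*(s^3 - 5*s^2 + 7*s - 3) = (s - 4)*(s - 3)*(s + 1)*(s^2 - 2*s + 1) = (s - 4)*(s - 3)*(s - 1)*(s + 1)*(s - 1)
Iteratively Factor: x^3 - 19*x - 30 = (x + 2)*(x^2 - 2*x - 15) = (x + 2)*(x + 3)*(x - 5)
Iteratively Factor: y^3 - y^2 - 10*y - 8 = (y + 1)*(y^2 - 2*y - 8) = (y + 1)*(y + 2)*(y - 4)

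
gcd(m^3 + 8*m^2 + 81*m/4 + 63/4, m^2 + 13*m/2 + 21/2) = m^2 + 13*m/2 + 21/2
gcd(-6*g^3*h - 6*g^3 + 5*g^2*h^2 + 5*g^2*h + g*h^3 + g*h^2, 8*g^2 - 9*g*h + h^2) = g - h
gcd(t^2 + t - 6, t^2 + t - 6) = t^2 + t - 6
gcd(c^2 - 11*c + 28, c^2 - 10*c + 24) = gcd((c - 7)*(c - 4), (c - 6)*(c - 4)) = c - 4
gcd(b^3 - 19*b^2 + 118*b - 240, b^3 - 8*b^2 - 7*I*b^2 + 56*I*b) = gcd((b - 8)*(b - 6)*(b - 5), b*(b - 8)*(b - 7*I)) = b - 8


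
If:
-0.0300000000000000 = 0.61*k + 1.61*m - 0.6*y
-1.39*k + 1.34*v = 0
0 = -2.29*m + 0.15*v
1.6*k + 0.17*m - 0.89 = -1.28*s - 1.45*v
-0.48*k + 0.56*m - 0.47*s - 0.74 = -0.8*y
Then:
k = 0.62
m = 0.04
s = -0.81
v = 0.64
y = 0.79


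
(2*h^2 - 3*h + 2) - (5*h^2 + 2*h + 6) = -3*h^2 - 5*h - 4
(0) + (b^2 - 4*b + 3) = b^2 - 4*b + 3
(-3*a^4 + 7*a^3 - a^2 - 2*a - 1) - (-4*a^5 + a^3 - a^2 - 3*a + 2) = 4*a^5 - 3*a^4 + 6*a^3 + a - 3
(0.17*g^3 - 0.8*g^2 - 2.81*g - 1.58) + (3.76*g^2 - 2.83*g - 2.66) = 0.17*g^3 + 2.96*g^2 - 5.64*g - 4.24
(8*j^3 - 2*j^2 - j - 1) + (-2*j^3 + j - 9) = 6*j^3 - 2*j^2 - 10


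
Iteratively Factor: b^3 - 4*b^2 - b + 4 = (b - 1)*(b^2 - 3*b - 4) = (b - 1)*(b + 1)*(b - 4)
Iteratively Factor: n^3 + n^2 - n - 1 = (n - 1)*(n^2 + 2*n + 1) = (n - 1)*(n + 1)*(n + 1)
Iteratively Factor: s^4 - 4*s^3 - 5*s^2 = (s)*(s^3 - 4*s^2 - 5*s) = s*(s - 5)*(s^2 + s) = s*(s - 5)*(s + 1)*(s)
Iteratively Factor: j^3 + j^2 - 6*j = (j - 2)*(j^2 + 3*j) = (j - 2)*(j + 3)*(j)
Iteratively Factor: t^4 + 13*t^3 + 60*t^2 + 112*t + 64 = (t + 1)*(t^3 + 12*t^2 + 48*t + 64) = (t + 1)*(t + 4)*(t^2 + 8*t + 16) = (t + 1)*(t + 4)^2*(t + 4)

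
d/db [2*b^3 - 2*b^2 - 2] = 2*b*(3*b - 2)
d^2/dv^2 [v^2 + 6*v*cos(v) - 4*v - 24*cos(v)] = -6*v*cos(v) - 12*sin(v) + 24*cos(v) + 2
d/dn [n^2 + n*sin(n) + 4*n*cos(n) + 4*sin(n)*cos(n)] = -4*n*sin(n) + n*cos(n) + 2*n + sin(n) + 4*cos(n) + 4*cos(2*n)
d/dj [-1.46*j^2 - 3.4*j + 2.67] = -2.92*j - 3.4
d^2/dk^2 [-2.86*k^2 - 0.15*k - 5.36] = -5.72000000000000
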